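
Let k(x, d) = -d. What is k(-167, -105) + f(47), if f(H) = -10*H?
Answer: -365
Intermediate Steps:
k(-167, -105) + f(47) = -1*(-105) - 10*47 = 105 - 470 = -365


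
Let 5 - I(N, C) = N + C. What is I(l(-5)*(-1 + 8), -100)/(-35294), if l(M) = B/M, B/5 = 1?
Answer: -8/2521 ≈ -0.0031733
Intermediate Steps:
B = 5 (B = 5*1 = 5)
l(M) = 5/M
I(N, C) = 5 - C - N (I(N, C) = 5 - (N + C) = 5 - (C + N) = 5 + (-C - N) = 5 - C - N)
I(l(-5)*(-1 + 8), -100)/(-35294) = (5 - 1*(-100) - 5/(-5)*(-1 + 8))/(-35294) = (5 + 100 - 5*(-⅕)*7)*(-1/35294) = (5 + 100 - (-1)*7)*(-1/35294) = (5 + 100 - 1*(-7))*(-1/35294) = (5 + 100 + 7)*(-1/35294) = 112*(-1/35294) = -8/2521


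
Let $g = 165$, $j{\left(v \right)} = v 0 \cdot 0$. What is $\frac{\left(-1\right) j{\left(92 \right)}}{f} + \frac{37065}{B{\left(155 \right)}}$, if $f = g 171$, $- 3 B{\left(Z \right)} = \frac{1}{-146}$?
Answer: $16234470$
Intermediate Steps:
$j{\left(v \right)} = 0$ ($j{\left(v \right)} = 0 \cdot 0 = 0$)
$B{\left(Z \right)} = \frac{1}{438}$ ($B{\left(Z \right)} = - \frac{1}{3 \left(-146\right)} = \left(- \frac{1}{3}\right) \left(- \frac{1}{146}\right) = \frac{1}{438}$)
$f = 28215$ ($f = 165 \cdot 171 = 28215$)
$\frac{\left(-1\right) j{\left(92 \right)}}{f} + \frac{37065}{B{\left(155 \right)}} = \frac{\left(-1\right) 0}{28215} + 37065 \frac{1}{\frac{1}{438}} = 0 \cdot \frac{1}{28215} + 37065 \cdot 438 = 0 + 16234470 = 16234470$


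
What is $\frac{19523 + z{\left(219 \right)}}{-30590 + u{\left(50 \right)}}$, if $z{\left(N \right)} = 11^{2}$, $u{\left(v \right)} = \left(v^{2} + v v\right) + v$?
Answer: $- \frac{4911}{6385} \approx -0.76915$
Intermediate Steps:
$u{\left(v \right)} = v + 2 v^{2}$ ($u{\left(v \right)} = \left(v^{2} + v^{2}\right) + v = 2 v^{2} + v = v + 2 v^{2}$)
$z{\left(N \right)} = 121$
$\frac{19523 + z{\left(219 \right)}}{-30590 + u{\left(50 \right)}} = \frac{19523 + 121}{-30590 + 50 \left(1 + 2 \cdot 50\right)} = \frac{19644}{-30590 + 50 \left(1 + 100\right)} = \frac{19644}{-30590 + 50 \cdot 101} = \frac{19644}{-30590 + 5050} = \frac{19644}{-25540} = 19644 \left(- \frac{1}{25540}\right) = - \frac{4911}{6385}$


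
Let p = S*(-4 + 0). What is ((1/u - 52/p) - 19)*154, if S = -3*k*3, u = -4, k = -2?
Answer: -51359/18 ≈ -2853.3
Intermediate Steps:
S = 18 (S = -3*(-2)*3 = 6*3 = 18)
p = -72 (p = 18*(-4 + 0) = 18*(-4) = -72)
((1/u - 52/p) - 19)*154 = ((1/(-4) - 52/(-72)) - 19)*154 = ((1*(-¼) - 52*(-1/72)) - 19)*154 = ((-¼ + 13/18) - 19)*154 = (17/36 - 19)*154 = -667/36*154 = -51359/18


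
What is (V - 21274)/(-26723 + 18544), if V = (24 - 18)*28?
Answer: 21106/8179 ≈ 2.5805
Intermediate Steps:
V = 168 (V = 6*28 = 168)
(V - 21274)/(-26723 + 18544) = (168 - 21274)/(-26723 + 18544) = -21106/(-8179) = -21106*(-1/8179) = 21106/8179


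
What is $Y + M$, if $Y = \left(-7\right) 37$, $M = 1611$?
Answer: $1352$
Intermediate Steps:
$Y = -259$
$Y + M = -259 + 1611 = 1352$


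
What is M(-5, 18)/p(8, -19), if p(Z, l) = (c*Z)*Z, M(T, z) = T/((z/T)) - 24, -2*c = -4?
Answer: -407/2304 ≈ -0.17665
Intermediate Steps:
c = 2 (c = -½*(-4) = 2)
M(T, z) = -24 + T²/z (M(T, z) = (T/z)*T - 24 = T²/z - 24 = -24 + T²/z)
p(Z, l) = 2*Z² (p(Z, l) = (2*Z)*Z = 2*Z²)
M(-5, 18)/p(8, -19) = (-24 + (-5)²/18)/((2*8²)) = (-24 + 25*(1/18))/((2*64)) = (-24 + 25/18)/128 = -407/18*1/128 = -407/2304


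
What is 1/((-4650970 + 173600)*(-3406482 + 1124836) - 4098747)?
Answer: 1/10215769252273 ≈ 9.7888e-14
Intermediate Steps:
1/((-4650970 + 173600)*(-3406482 + 1124836) - 4098747) = 1/(-4477370*(-2281646) - 4098747) = 1/(10215773351020 - 4098747) = 1/10215769252273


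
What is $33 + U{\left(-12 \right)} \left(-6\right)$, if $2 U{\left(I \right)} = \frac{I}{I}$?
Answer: $30$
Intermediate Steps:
$U{\left(I \right)} = \frac{1}{2}$ ($U{\left(I \right)} = \frac{I \frac{1}{I}}{2} = \frac{1}{2} \cdot 1 = \frac{1}{2}$)
$33 + U{\left(-12 \right)} \left(-6\right) = 33 + \frac{1}{2} \left(-6\right) = 33 - 3 = 30$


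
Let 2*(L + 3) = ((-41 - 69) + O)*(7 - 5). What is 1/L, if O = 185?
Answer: 1/72 ≈ 0.013889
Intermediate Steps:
L = 72 (L = -3 + (((-41 - 69) + 185)*(7 - 5))/2 = -3 + ((-110 + 185)*2)/2 = -3 + (75*2)/2 = -3 + (½)*150 = -3 + 75 = 72)
1/L = 1/72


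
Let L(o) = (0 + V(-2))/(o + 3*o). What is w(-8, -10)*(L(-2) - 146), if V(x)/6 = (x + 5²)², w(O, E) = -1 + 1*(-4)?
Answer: 10855/4 ≈ 2713.8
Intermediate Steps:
w(O, E) = -5 (w(O, E) = -1 - 4 = -5)
V(x) = 6*(25 + x)² (V(x) = 6*(x + 5²)² = 6*(x + 25)² = 6*(25 + x)²)
L(o) = 1587/(2*o) (L(o) = (0 + 6*(25 - 2)²)/(o + 3*o) = (0 + 6*23²)/((4*o)) = (0 + 6*529)*(1/(4*o)) = (0 + 3174)*(1/(4*o)) = 3174*(1/(4*o)) = 1587/(2*o))
w(-8, -10)*(L(-2) - 146) = -5*((1587/2)/(-2) - 146) = -5*((1587/2)*(-½) - 146) = -5*(-1587/4 - 146) = -5*(-2171/4) = 10855/4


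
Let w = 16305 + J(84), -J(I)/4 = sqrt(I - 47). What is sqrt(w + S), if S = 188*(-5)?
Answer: sqrt(15365 - 4*sqrt(37)) ≈ 123.86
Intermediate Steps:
S = -940
J(I) = -4*sqrt(-47 + I) (J(I) = -4*sqrt(I - 47) = -4*sqrt(-47 + I))
w = 16305 - 4*sqrt(37) (w = 16305 - 4*sqrt(-47 + 84) = 16305 - 4*sqrt(37) ≈ 16281.)
sqrt(w + S) = sqrt((16305 - 4*sqrt(37)) - 940) = sqrt(15365 - 4*sqrt(37))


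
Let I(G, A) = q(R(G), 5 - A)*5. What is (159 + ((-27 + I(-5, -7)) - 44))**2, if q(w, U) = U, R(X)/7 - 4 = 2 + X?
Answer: 21904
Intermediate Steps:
R(X) = 42 + 7*X (R(X) = 28 + 7*(2 + X) = 28 + (14 + 7*X) = 42 + 7*X)
I(G, A) = 25 - 5*A (I(G, A) = (5 - A)*5 = 25 - 5*A)
(159 + ((-27 + I(-5, -7)) - 44))**2 = (159 + ((-27 + (25 - 5*(-7))) - 44))**2 = (159 + ((-27 + (25 + 35)) - 44))**2 = (159 + ((-27 + 60) - 44))**2 = (159 + (33 - 44))**2 = (159 - 11)**2 = 148**2 = 21904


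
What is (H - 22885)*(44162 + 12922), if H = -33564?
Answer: -3222334716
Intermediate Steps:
(H - 22885)*(44162 + 12922) = (-33564 - 22885)*(44162 + 12922) = -56449*57084 = -3222334716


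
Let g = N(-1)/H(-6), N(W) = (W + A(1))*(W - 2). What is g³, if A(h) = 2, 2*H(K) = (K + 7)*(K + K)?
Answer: ⅛ ≈ 0.12500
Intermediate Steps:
H(K) = K*(7 + K) (H(K) = ((K + 7)*(K + K))/2 = ((7 + K)*(2*K))/2 = (2*K*(7 + K))/2 = K*(7 + K))
N(W) = (-2 + W)*(2 + W) (N(W) = (W + 2)*(W - 2) = (2 + W)*(-2 + W) = (-2 + W)*(2 + W))
g = ½ (g = (-4 + (-1)²)/((-6*(7 - 6))) = (-4 + 1)/((-6*1)) = -3/(-6) = -3*(-⅙) = ½ ≈ 0.50000)
g³ = (½)³ = ⅛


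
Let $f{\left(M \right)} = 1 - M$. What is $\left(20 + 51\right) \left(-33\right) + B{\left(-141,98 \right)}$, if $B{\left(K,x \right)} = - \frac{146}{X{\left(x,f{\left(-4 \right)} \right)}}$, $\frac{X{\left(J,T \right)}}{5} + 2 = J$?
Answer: $- \frac{562393}{240} \approx -2343.3$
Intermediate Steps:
$X{\left(J,T \right)} = -10 + 5 J$
$B{\left(K,x \right)} = - \frac{146}{-10 + 5 x}$
$\left(20 + 51\right) \left(-33\right) + B{\left(-141,98 \right)} = \left(20 + 51\right) \left(-33\right) - \frac{146}{-10 + 5 \cdot 98} = 71 \left(-33\right) - \frac{146}{-10 + 490} = -2343 - \frac{146}{480} = -2343 - \frac{73}{240} = - \frac{562393}{240}$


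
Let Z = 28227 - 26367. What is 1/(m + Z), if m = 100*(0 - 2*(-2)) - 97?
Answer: 1/2163 ≈ 0.00046232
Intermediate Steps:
Z = 1860
m = 303 (m = 100*(0 + 4) - 97 = 100*4 - 97 = 400 - 97 = 303)
1/(m + Z) = 1/(303 + 1860) = 1/2163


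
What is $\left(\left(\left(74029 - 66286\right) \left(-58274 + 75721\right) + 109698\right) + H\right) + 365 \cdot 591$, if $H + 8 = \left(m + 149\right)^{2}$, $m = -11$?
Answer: $135436570$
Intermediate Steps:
$H = 19036$ ($H = -8 + \left(-11 + 149\right)^{2} = -8 + 138^{2} = -8 + 19044 = 19036$)
$\left(\left(\left(74029 - 66286\right) \left(-58274 + 75721\right) + 109698\right) + H\right) + 365 \cdot 591 = \left(\left(\left(74029 - 66286\right) \left(-58274 + 75721\right) + 109698\right) + 19036\right) + 365 \cdot 591 = \left(\left(7743 \cdot 17447 + 109698\right) + 19036\right) + 215715 = \left(\left(135092121 + 109698\right) + 19036\right) + 215715 = \left(135201819 + 19036\right) + 215715 = 135220855 + 215715 = 135436570$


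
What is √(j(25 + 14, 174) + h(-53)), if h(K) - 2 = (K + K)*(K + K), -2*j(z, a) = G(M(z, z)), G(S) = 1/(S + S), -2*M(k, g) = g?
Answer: √68372070/78 ≈ 106.01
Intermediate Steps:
M(k, g) = -g/2
G(S) = 1/(2*S)
j(z, a) = 1/(2*z) (j(z, a) = -1/(4*((-z/2))) = -(-2/z)/4 = -(-1)/(2*z) = 1/(2*z))
h(K) = 2 + 4*K² (h(K) = 2 + (K + K)*(K + K) = 2 + (2*K)*(2*K) = 2 + 4*K²)
√(j(25 + 14, 174) + h(-53)) = √(1/(2*(25 + 14)) + (2 + 4*(-53)²)) = √((½)/39 + (2 + 4*2809)) = √((½)*(1/39) + (2 + 11236)) = √(1/78 + 11238) = √(876565/78) = √68372070/78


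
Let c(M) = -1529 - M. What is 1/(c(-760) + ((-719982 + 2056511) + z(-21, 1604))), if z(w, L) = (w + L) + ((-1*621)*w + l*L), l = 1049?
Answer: 1/3032980 ≈ 3.2971e-7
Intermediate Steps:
z(w, L) = -620*w + 1050*L (z(w, L) = (w + L) + ((-1*621)*w + 1049*L) = (L + w) + (-621*w + 1049*L) = -620*w + 1050*L)
1/(c(-760) + ((-719982 + 2056511) + z(-21, 1604))) = 1/((-1529 - 1*(-760)) + ((-719982 + 2056511) + (-620*(-21) + 1050*1604))) = 1/((-1529 + 760) + (1336529 + (13020 + 1684200))) = 1/(-769 + (1336529 + 1697220)) = 1/(-769 + 3033749) = 1/3032980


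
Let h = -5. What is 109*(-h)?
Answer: 545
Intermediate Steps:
109*(-h) = 109*(-1*(-5)) = 109*5 = 545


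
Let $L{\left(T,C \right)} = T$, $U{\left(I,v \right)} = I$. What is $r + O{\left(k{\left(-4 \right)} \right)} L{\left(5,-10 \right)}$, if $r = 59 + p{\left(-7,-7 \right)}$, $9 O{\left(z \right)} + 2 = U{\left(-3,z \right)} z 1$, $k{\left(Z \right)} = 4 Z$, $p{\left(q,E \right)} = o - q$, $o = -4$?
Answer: $\frac{788}{9} \approx 87.556$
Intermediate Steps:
$p{\left(q,E \right)} = -4 - q$
$O{\left(z \right)} = - \frac{2}{9} - \frac{z}{3}$ ($O{\left(z \right)} = - \frac{2}{9} + \frac{- 3 z 1}{9} = - \frac{2}{9} + \frac{\left(-3\right) z}{9} = - \frac{2}{9} - \frac{z}{3}$)
$r = 62$ ($r = 59 - -3 = 59 + \left(-4 + 7\right) = 59 + 3 = 62$)
$r + O{\left(k{\left(-4 \right)} \right)} L{\left(5,-10 \right)} = 62 + \left(- \frac{2}{9} - \frac{4 \left(-4\right)}{3}\right) 5 = 62 + \left(- \frac{2}{9} - - \frac{16}{3}\right) 5 = 62 + \left(- \frac{2}{9} + \frac{16}{3}\right) 5 = 62 + \frac{46}{9} \cdot 5 = 62 + \frac{230}{9} = \frac{788}{9}$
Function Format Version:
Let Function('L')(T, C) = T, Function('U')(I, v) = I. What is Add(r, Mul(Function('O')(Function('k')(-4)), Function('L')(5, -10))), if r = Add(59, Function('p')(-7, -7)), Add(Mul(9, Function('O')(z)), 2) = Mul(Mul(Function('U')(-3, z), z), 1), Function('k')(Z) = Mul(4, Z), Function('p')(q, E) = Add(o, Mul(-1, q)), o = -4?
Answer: Rational(788, 9) ≈ 87.556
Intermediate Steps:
Function('p')(q, E) = Add(-4, Mul(-1, q))
Function('O')(z) = Add(Rational(-2, 9), Mul(Rational(-1, 3), z)) (Function('O')(z) = Add(Rational(-2, 9), Mul(Rational(1, 9), Mul(Mul(-3, z), 1))) = Add(Rational(-2, 9), Mul(Rational(1, 9), Mul(-3, z))) = Add(Rational(-2, 9), Mul(Rational(-1, 3), z)))
r = 62 (r = Add(59, Add(-4, Mul(-1, -7))) = Add(59, Add(-4, 7)) = Add(59, 3) = 62)
Add(r, Mul(Function('O')(Function('k')(-4)), Function('L')(5, -10))) = Add(62, Mul(Add(Rational(-2, 9), Mul(Rational(-1, 3), Mul(4, -4))), 5)) = Add(62, Mul(Add(Rational(-2, 9), Mul(Rational(-1, 3), -16)), 5)) = Add(62, Mul(Add(Rational(-2, 9), Rational(16, 3)), 5)) = Add(62, Mul(Rational(46, 9), 5)) = Add(62, Rational(230, 9)) = Rational(788, 9)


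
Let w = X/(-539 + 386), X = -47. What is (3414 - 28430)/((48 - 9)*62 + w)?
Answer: -3827448/370001 ≈ -10.344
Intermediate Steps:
w = 47/153 (w = -47/(-539 + 386) = -47/(-153) = -47*(-1/153) = 47/153 ≈ 0.30719)
(3414 - 28430)/((48 - 9)*62 + w) = (3414 - 28430)/((48 - 9)*62 + 47/153) = -25016/(39*62 + 47/153) = -25016/(2418 + 47/153) = -25016/370001/153 = -25016*153/370001 = -3827448/370001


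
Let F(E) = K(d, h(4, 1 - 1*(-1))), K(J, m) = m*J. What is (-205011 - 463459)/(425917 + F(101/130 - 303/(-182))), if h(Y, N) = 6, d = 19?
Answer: -668470/426031 ≈ -1.5691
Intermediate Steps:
K(J, m) = J*m
F(E) = 114 (F(E) = 19*6 = 114)
(-205011 - 463459)/(425917 + F(101/130 - 303/(-182))) = (-205011 - 463459)/(425917 + 114) = -668470/426031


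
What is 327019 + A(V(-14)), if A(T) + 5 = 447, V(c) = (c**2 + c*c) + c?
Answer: 327461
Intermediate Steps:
V(c) = c + 2*c**2 (V(c) = (c**2 + c**2) + c = 2*c**2 + c = c + 2*c**2)
A(T) = 442 (A(T) = -5 + 447 = 442)
327019 + A(V(-14)) = 327019 + 442 = 327461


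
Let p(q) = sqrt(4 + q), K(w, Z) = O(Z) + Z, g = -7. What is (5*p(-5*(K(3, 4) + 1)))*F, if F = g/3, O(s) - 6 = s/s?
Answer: -70*I*sqrt(14)/3 ≈ -87.305*I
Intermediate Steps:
O(s) = 7 (O(s) = 6 + s/s = 6 + 1 = 7)
K(w, Z) = 7 + Z
F = -7/3 ≈ -2.3333
(5*p(-5*(K(3, 4) + 1)))*F = (5*sqrt(4 - 5*((7 + 4) + 1)))*(-7/3) = (5*sqrt(4 - 5*(11 + 1)))*(-7/3) = (5*sqrt(4 - 5*12))*(-7/3) = (5*sqrt(4 - 60))*(-7/3) = (5*sqrt(-56))*(-7/3) = (5*(2*I*sqrt(14)))*(-7/3) = (10*I*sqrt(14))*(-7/3) = -70*I*sqrt(14)/3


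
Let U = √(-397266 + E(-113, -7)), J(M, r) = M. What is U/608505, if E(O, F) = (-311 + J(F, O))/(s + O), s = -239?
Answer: I*√769105227/26774220 ≈ 0.0010358*I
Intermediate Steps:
E(O, F) = (-311 + F)/(-239 + O)
U = I*√769105227/44 (U = √(-397266 + (-311 - 7)/(-239 - 113)) = √(-397266 - 318/(-352)) = √(-397266 - 1/352*(-318)) = √(-397266 + 159/176) = √(-69918657/176) = I*√769105227/44 ≈ 630.29*I)
U/608505 = (I*√769105227/44)/608505 = (I*√769105227/44)*(1/608505) = I*√769105227/26774220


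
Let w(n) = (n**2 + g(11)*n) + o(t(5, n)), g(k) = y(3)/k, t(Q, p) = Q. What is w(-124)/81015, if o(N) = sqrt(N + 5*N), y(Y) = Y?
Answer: 168764/891165 + sqrt(30)/81015 ≈ 0.18944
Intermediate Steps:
g(k) = 3/k
o(N) = sqrt(6)*sqrt(N) (o(N) = sqrt(6*N) = sqrt(6)*sqrt(N))
w(n) = sqrt(30) + n**2 + 3*n/11 (w(n) = (n**2 + (3/11)*n) + sqrt(6)*sqrt(5) = (n**2 + (3*(1/11))*n) + sqrt(30) = (n**2 + 3*n/11) + sqrt(30) = sqrt(30) + n**2 + 3*n/11)
w(-124)/81015 = (sqrt(30) + (-124)**2 + (3/11)*(-124))/81015 = (sqrt(30) + 15376 - 372/11)*(1/81015) = (168764/11 + sqrt(30))*(1/81015) = 168764/891165 + sqrt(30)/81015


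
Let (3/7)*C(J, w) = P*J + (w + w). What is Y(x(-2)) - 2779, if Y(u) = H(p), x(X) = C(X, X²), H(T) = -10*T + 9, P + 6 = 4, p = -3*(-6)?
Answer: -2950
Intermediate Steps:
p = 18
P = -2 (P = -6 + 4 = -2)
C(J, w) = -14*J/3 + 14*w/3 (C(J, w) = 7*(-2*J + (w + w))/3 = 7*(-2*J + 2*w)/3 = -14*J/3 + 14*w/3)
H(T) = 9 - 10*T
x(X) = -14*X/3 + 14*X²/3
Y(u) = -171 (Y(u) = 9 - 10*18 = 9 - 180 = -171)
Y(x(-2)) - 2779 = -171 - 2779 = -2950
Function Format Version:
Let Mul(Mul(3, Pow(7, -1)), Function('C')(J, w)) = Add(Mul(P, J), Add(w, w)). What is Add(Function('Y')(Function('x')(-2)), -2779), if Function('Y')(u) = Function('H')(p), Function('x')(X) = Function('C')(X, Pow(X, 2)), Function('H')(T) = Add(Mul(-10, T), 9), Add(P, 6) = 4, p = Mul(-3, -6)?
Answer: -2950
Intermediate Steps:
p = 18
P = -2 (P = Add(-6, 4) = -2)
Function('C')(J, w) = Add(Mul(Rational(-14, 3), J), Mul(Rational(14, 3), w)) (Function('C')(J, w) = Mul(Rational(7, 3), Add(Mul(-2, J), Add(w, w))) = Mul(Rational(7, 3), Add(Mul(-2, J), Mul(2, w))) = Add(Mul(Rational(-14, 3), J), Mul(Rational(14, 3), w)))
Function('H')(T) = Add(9, Mul(-10, T))
Function('x')(X) = Add(Mul(Rational(-14, 3), X), Mul(Rational(14, 3), Pow(X, 2)))
Function('Y')(u) = -171 (Function('Y')(u) = Add(9, Mul(-10, 18)) = Add(9, -180) = -171)
Add(Function('Y')(Function('x')(-2)), -2779) = Add(-171, -2779) = -2950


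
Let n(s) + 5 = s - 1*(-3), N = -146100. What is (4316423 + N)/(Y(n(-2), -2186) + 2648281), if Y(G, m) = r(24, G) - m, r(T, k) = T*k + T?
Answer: 4170323/2650395 ≈ 1.5735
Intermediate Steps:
r(T, k) = T + T*k
n(s) = -2 + s (n(s) = -5 + (s - 1*(-3)) = -5 + (s + 3) = -5 + (3 + s) = -2 + s)
Y(G, m) = 24 - m + 24*G (Y(G, m) = 24*(1 + G) - m = (24 + 24*G) - m = 24 - m + 24*G)
(4316423 + N)/(Y(n(-2), -2186) + 2648281) = (4316423 - 146100)/((24 - 1*(-2186) + 24*(-2 - 2)) + 2648281) = 4170323/((24 + 2186 + 24*(-4)) + 2648281) = 4170323/((24 + 2186 - 96) + 2648281) = 4170323/(2114 + 2648281) = 4170323/2650395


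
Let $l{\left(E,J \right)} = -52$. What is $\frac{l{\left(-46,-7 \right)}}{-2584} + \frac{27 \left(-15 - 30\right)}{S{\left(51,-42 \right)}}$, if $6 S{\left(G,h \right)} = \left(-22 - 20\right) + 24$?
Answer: $\frac{261643}{646} \approx 405.02$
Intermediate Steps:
$S{\left(G,h \right)} = -3$ ($S{\left(G,h \right)} = \frac{\left(-22 - 20\right) + 24}{6} = \frac{-42 + 24}{6} = \frac{1}{6} \left(-18\right) = -3$)
$\frac{l{\left(-46,-7 \right)}}{-2584} + \frac{27 \left(-15 - 30\right)}{S{\left(51,-42 \right)}} = - \frac{52}{-2584} + \frac{27 \left(-15 - 30\right)}{-3} = \left(-52\right) \left(- \frac{1}{2584}\right) + 27 \left(-45\right) \left(- \frac{1}{3}\right) = \frac{13}{646} - -405 = \frac{13}{646} + 405 = \frac{261643}{646}$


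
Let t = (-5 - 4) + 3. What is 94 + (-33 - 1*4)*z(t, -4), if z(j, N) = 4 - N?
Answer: -202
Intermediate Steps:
t = -6 (t = -9 + 3 = -6)
94 + (-33 - 1*4)*z(t, -4) = 94 + (-33 - 1*4)*(4 - 1*(-4)) = 94 + (-33 - 4)*(4 + 4) = 94 - 37*8 = 94 - 296 = -202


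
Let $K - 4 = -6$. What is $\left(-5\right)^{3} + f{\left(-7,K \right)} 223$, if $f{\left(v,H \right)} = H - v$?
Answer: $990$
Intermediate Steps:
$K = -2$ ($K = 4 - 6 = -2$)
$\left(-5\right)^{3} + f{\left(-7,K \right)} 223 = \left(-5\right)^{3} + \left(-2 - -7\right) 223 = -125 + \left(-2 + 7\right) 223 = -125 + 5 \cdot 223 = -125 + 1115 = 990$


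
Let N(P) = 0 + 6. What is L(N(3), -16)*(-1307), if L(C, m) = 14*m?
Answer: 292768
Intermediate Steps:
N(P) = 6
L(N(3), -16)*(-1307) = (14*(-16))*(-1307) = -224*(-1307) = 292768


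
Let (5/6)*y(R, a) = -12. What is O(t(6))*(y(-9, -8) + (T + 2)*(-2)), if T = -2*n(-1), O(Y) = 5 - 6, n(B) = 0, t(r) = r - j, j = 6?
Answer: 92/5 ≈ 18.400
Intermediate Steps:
t(r) = -6 + r (t(r) = r - 1*6 = r - 6 = -6 + r)
y(R, a) = -72/5 (y(R, a) = (6/5)*(-12) = -72/5)
O(Y) = -1
T = 0 (T = -2*0 = 0)
O(t(6))*(y(-9, -8) + (T + 2)*(-2)) = -(-72/5 + (0 + 2)*(-2)) = -(-72/5 + 2*(-2)) = -(-72/5 - 4) = -1*(-92/5) = 92/5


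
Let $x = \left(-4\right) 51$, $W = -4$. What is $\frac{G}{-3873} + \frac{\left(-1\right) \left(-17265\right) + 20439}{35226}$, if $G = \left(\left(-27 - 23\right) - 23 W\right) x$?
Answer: $\frac{24880220}{7579461} \approx 3.2826$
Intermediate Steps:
$x = -204$
$G = -8568$ ($G = \left(\left(-27 - 23\right) - -92\right) \left(-204\right) = \left(\left(-27 - 23\right) + 92\right) \left(-204\right) = \left(-50 + 92\right) \left(-204\right) = 42 \left(-204\right) = -8568$)
$\frac{G}{-3873} + \frac{\left(-1\right) \left(-17265\right) + 20439}{35226} = - \frac{8568}{-3873} + \frac{\left(-1\right) \left(-17265\right) + 20439}{35226} = \left(-8568\right) \left(- \frac{1}{3873}\right) + \left(17265 + 20439\right) \frac{1}{35226} = \frac{2856}{1291} + 37704 \cdot \frac{1}{35226} = \frac{2856}{1291} + \frac{6284}{5871} = \frac{24880220}{7579461}$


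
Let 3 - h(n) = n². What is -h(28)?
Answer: 781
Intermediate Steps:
h(n) = 3 - n²
-h(28) = -(3 - 1*28²) = -(3 - 1*784) = -(3 - 784) = -1*(-781) = 781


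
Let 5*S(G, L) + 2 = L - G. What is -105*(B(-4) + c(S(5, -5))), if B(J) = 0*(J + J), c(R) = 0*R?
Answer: 0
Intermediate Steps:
S(G, L) = -2/5 - G/5 + L/5 (S(G, L) = -2/5 + (L - G)/5 = -2/5 + (-G/5 + L/5) = -2/5 - G/5 + L/5)
c(R) = 0
B(J) = 0 (B(J) = 0*(2*J) = 0)
-105*(B(-4) + c(S(5, -5))) = -105*(0 + 0) = -105*0 = 0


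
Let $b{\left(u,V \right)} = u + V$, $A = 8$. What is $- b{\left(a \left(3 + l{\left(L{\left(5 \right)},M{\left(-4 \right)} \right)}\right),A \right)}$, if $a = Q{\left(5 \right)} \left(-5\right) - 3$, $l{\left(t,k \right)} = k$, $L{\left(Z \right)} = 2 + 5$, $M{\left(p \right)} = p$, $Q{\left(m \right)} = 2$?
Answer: $-21$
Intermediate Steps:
$L{\left(Z \right)} = 7$
$a = -13$ ($a = 2 \left(-5\right) - 3 = -10 - 3 = -13$)
$b{\left(u,V \right)} = V + u$
$- b{\left(a \left(3 + l{\left(L{\left(5 \right)},M{\left(-4 \right)} \right)}\right),A \right)} = - (8 - 13 \left(3 - 4\right)) = - (8 - -13) = - (8 + 13) = \left(-1\right) 21 = -21$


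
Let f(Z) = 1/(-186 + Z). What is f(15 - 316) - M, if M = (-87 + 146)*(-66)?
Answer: 1896377/487 ≈ 3894.0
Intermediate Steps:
M = -3894 (M = 59*(-66) = -3894)
f(15 - 316) - M = 1/(-186 + (15 - 316)) - 1*(-3894) = 1/(-186 - 301) + 3894 = 1/(-487) + 3894 = -1/487 + 3894 = 1896377/487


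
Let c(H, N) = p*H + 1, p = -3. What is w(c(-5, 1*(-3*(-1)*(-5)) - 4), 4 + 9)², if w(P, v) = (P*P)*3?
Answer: 589824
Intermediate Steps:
c(H, N) = 1 - 3*H (c(H, N) = -3*H + 1 = 1 - 3*H)
w(P, v) = 3*P² (w(P, v) = P²*3 = 3*P²)
w(c(-5, 1*(-3*(-1)*(-5)) - 4), 4 + 9)² = (3*(1 - 3*(-5))²)² = (3*(1 + 15)²)² = (3*16²)² = (3*256)² = 768² = 589824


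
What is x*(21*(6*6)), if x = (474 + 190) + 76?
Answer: 559440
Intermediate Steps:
x = 740 (x = 664 + 76 = 740)
x*(21*(6*6)) = 740*(21*(6*6)) = 740*(21*36) = 740*756 = 559440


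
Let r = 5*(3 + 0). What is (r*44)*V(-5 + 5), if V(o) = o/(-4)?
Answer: 0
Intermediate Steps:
r = 15 (r = 5*3 = 15)
V(o) = -o/4 (V(o) = o*(-1/4) = -o/4)
(r*44)*V(-5 + 5) = (15*44)*(-(-5 + 5)/4) = 660*(-1/4*0) = 660*0 = 0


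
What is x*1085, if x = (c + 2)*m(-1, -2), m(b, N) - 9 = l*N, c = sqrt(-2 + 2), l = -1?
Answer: 23870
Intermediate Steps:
c = 0 (c = sqrt(0) = 0)
m(b, N) = 9 - N
x = 22 (x = (0 + 2)*(9 - 1*(-2)) = 2*(9 + 2) = 2*11 = 22)
x*1085 = 22*1085 = 23870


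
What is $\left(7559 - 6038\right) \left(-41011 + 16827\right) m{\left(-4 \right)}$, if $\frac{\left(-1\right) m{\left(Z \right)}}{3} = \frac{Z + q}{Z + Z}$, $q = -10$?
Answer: $193115286$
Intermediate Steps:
$m{\left(Z \right)} = - \frac{3 \left(-10 + Z\right)}{2 Z}$ ($m{\left(Z \right)} = - 3 \frac{Z - 10}{Z + Z} = - 3 \frac{-10 + Z}{2 Z} = - \frac{3 \left(-10 + Z\right)}{2 Z}$)
$\left(7559 - 6038\right) \left(-41011 + 16827\right) m{\left(-4 \right)} = \left(7559 - 6038\right) \left(-41011 + 16827\right) \left(- \frac{3}{2} + \frac{15}{-4}\right) = 1521 \left(-24184\right) \left(- \frac{3}{2} + 15 \left(- \frac{1}{4}\right)\right) = - 36783864 \left(- \frac{3}{2} - \frac{15}{4}\right) = \left(-36783864\right) \left(- \frac{21}{4}\right) = 193115286$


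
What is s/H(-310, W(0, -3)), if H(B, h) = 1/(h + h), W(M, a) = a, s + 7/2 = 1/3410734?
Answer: 35812704/1705367 ≈ 21.000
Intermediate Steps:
s = -5968784/1705367 (s = -7/2 + 1/3410734 = -5968784/1705367 ≈ -3.5000)
H(B, h) = 1/(2*h)
s/H(-310, W(0, -3)) = -5968784/(1705367*((½)/(-3))) = -5968784/(1705367*((½)*(-⅓))) = -5968784/(1705367*(-⅙)) = -5968784/1705367*(-6) = 35812704/1705367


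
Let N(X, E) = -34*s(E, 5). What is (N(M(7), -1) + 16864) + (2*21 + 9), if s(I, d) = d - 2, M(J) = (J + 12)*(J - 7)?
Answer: 16813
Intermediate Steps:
M(J) = (-7 + J)*(12 + J) (M(J) = (12 + J)*(-7 + J) = (-7 + J)*(12 + J))
s(I, d) = -2 + d
N(X, E) = -102 (N(X, E) = -34*(-2 + 5) = -34*3 = -102)
(N(M(7), -1) + 16864) + (2*21 + 9) = (-102 + 16864) + (2*21 + 9) = 16762 + (42 + 9) = 16762 + 51 = 16813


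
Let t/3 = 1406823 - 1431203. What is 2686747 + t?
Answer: 2613607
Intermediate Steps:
t = -73140 (t = 3*(1406823 - 1431203) = 3*(-24380) = -73140)
2686747 + t = 2686747 - 73140 = 2613607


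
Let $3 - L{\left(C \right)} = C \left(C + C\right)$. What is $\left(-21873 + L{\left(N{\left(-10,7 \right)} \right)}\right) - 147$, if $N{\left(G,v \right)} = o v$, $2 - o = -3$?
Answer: $-24467$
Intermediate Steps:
$o = 5$ ($o = 2 - -3 = 2 + 3 = 5$)
$N{\left(G,v \right)} = 5 v$
$L{\left(C \right)} = 3 - 2 C^{2}$ ($L{\left(C \right)} = 3 - C \left(C + C\right) = 3 - C 2 C = 3 - 2 C^{2}$)
$\left(-21873 + L{\left(N{\left(-10,7 \right)} \right)}\right) - 147 = \left(-21873 + \left(3 - 2 \left(5 \cdot 7\right)^{2}\right)\right) - 147 = \left(-21873 + \left(3 - 2 \cdot 35^{2}\right)\right) - 147 = \left(-21873 + \left(3 - 2450\right)\right) - 147 = \left(-21873 - 2447\right) - 147 = -24320 - 147 = -24467$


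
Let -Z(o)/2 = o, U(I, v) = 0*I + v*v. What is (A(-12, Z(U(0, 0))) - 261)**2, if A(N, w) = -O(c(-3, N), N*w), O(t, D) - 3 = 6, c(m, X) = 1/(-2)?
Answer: 72900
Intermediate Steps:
c(m, X) = -1/2
U(I, v) = v**2 (U(I, v) = 0 + v**2 = v**2)
O(t, D) = 9 (O(t, D) = 3 + 6 = 9)
Z(o) = -2*o
A(N, w) = -9 (A(N, w) = -1*9 = -9)
(A(-12, Z(U(0, 0))) - 261)**2 = (-9 - 261)**2 = (-270)**2 = 72900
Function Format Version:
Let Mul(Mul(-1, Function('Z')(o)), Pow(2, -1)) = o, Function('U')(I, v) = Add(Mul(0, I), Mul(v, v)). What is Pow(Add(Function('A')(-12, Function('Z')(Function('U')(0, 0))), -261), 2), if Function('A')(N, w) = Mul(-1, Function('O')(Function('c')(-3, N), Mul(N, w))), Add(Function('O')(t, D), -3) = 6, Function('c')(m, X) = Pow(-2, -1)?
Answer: 72900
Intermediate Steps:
Function('c')(m, X) = Rational(-1, 2)
Function('U')(I, v) = Pow(v, 2) (Function('U')(I, v) = Add(0, Pow(v, 2)) = Pow(v, 2))
Function('O')(t, D) = 9 (Function('O')(t, D) = Add(3, 6) = 9)
Function('Z')(o) = Mul(-2, o)
Function('A')(N, w) = -9 (Function('A')(N, w) = Mul(-1, 9) = -9)
Pow(Add(Function('A')(-12, Function('Z')(Function('U')(0, 0))), -261), 2) = Pow(Add(-9, -261), 2) = Pow(-270, 2) = 72900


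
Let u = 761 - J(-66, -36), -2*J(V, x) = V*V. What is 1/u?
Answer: 1/2939 ≈ 0.00034025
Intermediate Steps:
J(V, x) = -V²/2 (J(V, x) = -V*V/2 = -V²/2)
u = 2939 (u = 761 - (-1)*(-66)²/2 = 761 - (-1)*4356/2 = 761 - 1*(-2178) = 761 + 2178 = 2939)
1/u = 1/2939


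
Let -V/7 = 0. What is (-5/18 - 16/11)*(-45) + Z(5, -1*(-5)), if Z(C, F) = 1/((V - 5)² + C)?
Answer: 12868/165 ≈ 77.988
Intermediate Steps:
V = 0 (V = -7*0 = 0)
Z(C, F) = 1/(25 + C) (Z(C, F) = 1/((0 - 5)² + C) = 1/((-5)² + C) = 1/(25 + C))
(-5/18 - 16/11)*(-45) + Z(5, -1*(-5)) = (-5/18 - 16/11)*(-45) + 1/(25 + 5) = (-5*1/18 - 16*1/11)*(-45) + 1/30 = (-5/18 - 16/11)*(-45) + 1/30 = -343/198*(-45) + 1/30 = 1715/22 + 1/30 = 12868/165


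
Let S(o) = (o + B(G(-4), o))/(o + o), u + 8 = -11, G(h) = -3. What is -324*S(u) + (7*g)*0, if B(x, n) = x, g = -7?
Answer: -3564/19 ≈ -187.58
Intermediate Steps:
u = -19 (u = -8 - 11 = -19)
S(o) = (-3 + o)/(2*o) (S(o) = (o - 3)/(o + o) = (-3 + o)/((2*o)) = (-3 + o)*(1/(2*o)) = (-3 + o)/(2*o))
-324*S(u) + (7*g)*0 = -162*(-3 - 19)/(-19) + (7*(-7))*0 = -162*(-1)*(-22)/19 - 49*0 = -324*11/19 + 0 = -3564/19 + 0 = -3564/19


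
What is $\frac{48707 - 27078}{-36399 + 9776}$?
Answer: $- \frac{21629}{26623} \approx -0.81242$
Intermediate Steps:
$\frac{48707 - 27078}{-36399 + 9776} = \frac{48707 - 27078}{-26623} = 21629 \left(- \frac{1}{26623}\right) = - \frac{21629}{26623}$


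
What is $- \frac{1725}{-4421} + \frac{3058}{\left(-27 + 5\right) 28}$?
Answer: $- \frac{566219}{123788} \approx -4.5741$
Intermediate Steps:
$- \frac{1725}{-4421} + \frac{3058}{\left(-27 + 5\right) 28} = \left(-1725\right) \left(- \frac{1}{4421}\right) + \frac{3058}{\left(-22\right) 28} = \frac{1725}{4421} + \frac{3058}{-616} = \frac{1725}{4421} + 3058 \left(- \frac{1}{616}\right) = \frac{1725}{4421} - \frac{139}{28} = - \frac{566219}{123788}$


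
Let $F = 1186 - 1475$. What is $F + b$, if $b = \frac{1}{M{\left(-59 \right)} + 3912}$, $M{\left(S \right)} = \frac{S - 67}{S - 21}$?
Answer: $- \frac{45240887}{156543} \approx -289.0$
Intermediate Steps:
$M{\left(S \right)} = \frac{-67 + S}{-21 + S}$
$F = -289$
$b = \frac{40}{156543}$ ($b = \frac{1}{\frac{-67 - 59}{-21 - 59} + 3912} = \frac{1}{\frac{1}{-80} \left(-126\right) + 3912} = \frac{1}{\left(- \frac{1}{80}\right) \left(-126\right) + 3912} = \frac{1}{\frac{63}{40} + 3912} = \frac{1}{\frac{156543}{40}} = \frac{40}{156543} \approx 0.00025552$)
$F + b = -289 + \frac{40}{156543} = - \frac{45240887}{156543}$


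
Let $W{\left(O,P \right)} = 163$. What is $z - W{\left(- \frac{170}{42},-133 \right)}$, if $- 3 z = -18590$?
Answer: $\frac{18101}{3} \approx 6033.7$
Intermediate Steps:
$z = \frac{18590}{3}$ ($z = \left(- \frac{1}{3}\right) \left(-18590\right) = \frac{18590}{3} \approx 6196.7$)
$z - W{\left(- \frac{170}{42},-133 \right)} = \frac{18590}{3} - 163 = \frac{18101}{3}$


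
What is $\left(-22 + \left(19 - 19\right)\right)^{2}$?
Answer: $484$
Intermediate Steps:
$\left(-22 + \left(19 - 19\right)\right)^{2} = \left(-22 + 0\right)^{2} = \left(-22\right)^{2} = 484$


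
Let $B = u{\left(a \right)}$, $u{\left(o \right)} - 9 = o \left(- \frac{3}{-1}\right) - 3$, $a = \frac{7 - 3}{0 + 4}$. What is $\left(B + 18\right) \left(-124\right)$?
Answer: $-3348$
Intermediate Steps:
$a = 1$ ($a = \frac{4}{4} = 4 \cdot \frac{1}{4} = 1$)
$u{\left(o \right)} = 6 + 3 o$ ($u{\left(o \right)} = 9 + \left(o \left(- \frac{3}{-1}\right) - 3\right) = 9 + \left(o \left(\left(-3\right) \left(-1\right)\right) - 3\right) = 9 + \left(o 3 - 3\right) = 9 + \left(3 o - 3\right) = 9 + \left(-3 + 3 o\right) = 6 + 3 o$)
$B = 9$ ($B = 6 + 3 \cdot 1 = 6 + 3 = 9$)
$\left(B + 18\right) \left(-124\right) = \left(9 + 18\right) \left(-124\right) = 27 \left(-124\right) = -3348$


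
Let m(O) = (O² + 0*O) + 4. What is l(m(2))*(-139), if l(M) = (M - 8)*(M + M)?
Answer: 0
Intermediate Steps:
m(O) = 4 + O² (m(O) = (O² + 0) + 4 = O² + 4 = 4 + O²)
l(M) = 2*M*(-8 + M) (l(M) = (-8 + M)*(2*M) = 2*M*(-8 + M))
l(m(2))*(-139) = (2*(4 + 2²)*(-8 + (4 + 2²)))*(-139) = (2*(4 + 4)*(-8 + (4 + 4)))*(-139) = (2*8*(-8 + 8))*(-139) = (2*8*0)*(-139) = 0*(-139) = 0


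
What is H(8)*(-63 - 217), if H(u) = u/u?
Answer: -280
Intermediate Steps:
H(u) = 1
H(8)*(-63 - 217) = 1*(-63 - 217) = 1*(-280) = -280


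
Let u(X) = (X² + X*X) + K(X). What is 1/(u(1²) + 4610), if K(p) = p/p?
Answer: 1/4613 ≈ 0.00021678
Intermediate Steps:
K(p) = 1
u(X) = 1 + 2*X² (u(X) = (X² + X*X) + 1 = (X² + X²) + 1 = 2*X² + 1 = 1 + 2*X²)
1/(u(1²) + 4610) = 1/((1 + 2*(1²)²) + 4610) = 1/((1 + 2*1²) + 4610) = 1/((1 + 2*1) + 4610) = 1/((1 + 2) + 4610) = 1/(3 + 4610) = 1/4613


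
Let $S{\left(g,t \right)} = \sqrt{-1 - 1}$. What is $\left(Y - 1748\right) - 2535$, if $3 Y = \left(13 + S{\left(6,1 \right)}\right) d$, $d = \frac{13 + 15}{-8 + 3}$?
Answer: $- \frac{64609}{15} - \frac{28 i \sqrt{2}}{15} \approx -4307.3 - 2.6399 i$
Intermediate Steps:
$S{\left(g,t \right)} = i \sqrt{2}$ ($S{\left(g,t \right)} = \sqrt{-2} = i \sqrt{2}$)
$d = - \frac{28}{5}$ ($d = \frac{28}{-5} = 28 \left(- \frac{1}{5}\right) = - \frac{28}{5} \approx -5.6$)
$Y = - \frac{364}{15} - \frac{28 i \sqrt{2}}{15}$ ($Y = \frac{\left(13 + i \sqrt{2}\right) \left(- \frac{28}{5}\right)}{3} = \frac{- \frac{364}{5} - \frac{28 i \sqrt{2}}{5}}{3} = - \frac{364}{15} - \frac{28 i \sqrt{2}}{15} \approx -24.267 - 2.6399 i$)
$\left(Y - 1748\right) - 2535 = \left(\left(- \frac{364}{15} - \frac{28 i \sqrt{2}}{15}\right) - 1748\right) - 2535 = \left(- \frac{26584}{15} - \frac{28 i \sqrt{2}}{15}\right) - 2535 = - \frac{64609}{15} - \frac{28 i \sqrt{2}}{15}$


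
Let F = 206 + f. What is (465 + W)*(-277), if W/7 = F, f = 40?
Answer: -605799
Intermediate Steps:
F = 246 (F = 206 + 40 = 246)
W = 1722 (W = 7*246 = 1722)
(465 + W)*(-277) = (465 + 1722)*(-277) = 2187*(-277) = -605799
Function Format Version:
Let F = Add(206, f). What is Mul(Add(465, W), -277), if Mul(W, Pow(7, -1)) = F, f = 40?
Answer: -605799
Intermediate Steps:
F = 246 (F = Add(206, 40) = 246)
W = 1722 (W = Mul(7, 246) = 1722)
Mul(Add(465, W), -277) = Mul(Add(465, 1722), -277) = Mul(2187, -277) = -605799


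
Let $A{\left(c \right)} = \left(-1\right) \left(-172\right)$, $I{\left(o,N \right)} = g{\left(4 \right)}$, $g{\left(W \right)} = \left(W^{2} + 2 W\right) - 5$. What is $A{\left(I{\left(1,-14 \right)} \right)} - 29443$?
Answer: $-29271$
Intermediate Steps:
$g{\left(W \right)} = -5 + W^{2} + 2 W$
$I{\left(o,N \right)} = 19$ ($I{\left(o,N \right)} = -5 + 4^{2} + 2 \cdot 4 = -5 + 16 + 8 = 19$)
$A{\left(c \right)} = 172$
$A{\left(I{\left(1,-14 \right)} \right)} - 29443 = 172 - 29443 = -29271$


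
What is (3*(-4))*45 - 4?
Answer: -544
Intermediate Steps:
(3*(-4))*45 - 4 = -12*45 - 4 = -540 - 4 = -544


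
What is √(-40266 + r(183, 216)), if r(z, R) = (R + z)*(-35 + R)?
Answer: √31953 ≈ 178.75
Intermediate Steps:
r(z, R) = (-35 + R)*(R + z)
√(-40266 + r(183, 216)) = √(-40266 + (216² - 35*216 - 35*183 + 216*183)) = √(-40266 + (46656 - 7560 - 6405 + 39528)) = √(-40266 + 72219) = √31953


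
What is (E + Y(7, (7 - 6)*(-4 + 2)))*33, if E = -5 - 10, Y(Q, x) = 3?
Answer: -396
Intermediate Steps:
E = -15 (E = -5 - 1*10 = -5 - 10 = -15)
(E + Y(7, (7 - 6)*(-4 + 2)))*33 = (-15 + 3)*33 = -12*33 = -396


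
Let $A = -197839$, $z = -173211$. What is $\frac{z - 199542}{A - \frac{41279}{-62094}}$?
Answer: $\frac{23145724782}{12284573587} \approx 1.8841$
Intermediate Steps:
$\frac{z - 199542}{A - \frac{41279}{-62094}} = \frac{-173211 - 199542}{-197839 - \frac{41279}{-62094}} = - \frac{372753}{-197839 - - \frac{41279}{62094}} = - \frac{372753}{-197839 + \frac{41279}{62094}} = - \frac{372753}{- \frac{12284573587}{62094}} = \left(-372753\right) \left(- \frac{62094}{12284573587}\right) = \frac{23145724782}{12284573587}$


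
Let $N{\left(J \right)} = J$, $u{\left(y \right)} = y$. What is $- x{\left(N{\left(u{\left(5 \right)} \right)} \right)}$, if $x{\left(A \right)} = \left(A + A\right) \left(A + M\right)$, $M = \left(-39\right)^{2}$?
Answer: $-15260$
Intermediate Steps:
$M = 1521$
$x{\left(A \right)} = 2 A \left(1521 + A\right)$ ($x{\left(A \right)} = \left(A + A\right) \left(A + 1521\right) = 2 A \left(1521 + A\right)$)
$- x{\left(N{\left(u{\left(5 \right)} \right)} \right)} = - 2 \cdot 5 \left(1521 + 5\right) = - 2 \cdot 5 \cdot 1526 = \left(-1\right) 15260 = -15260$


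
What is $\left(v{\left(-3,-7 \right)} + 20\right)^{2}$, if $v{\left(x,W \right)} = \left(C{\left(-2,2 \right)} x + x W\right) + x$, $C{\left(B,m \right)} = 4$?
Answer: $676$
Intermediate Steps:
$v{\left(x,W \right)} = 5 x + W x$ ($v{\left(x,W \right)} = \left(4 x + x W\right) + x = \left(4 x + W x\right) + x = 5 x + W x$)
$\left(v{\left(-3,-7 \right)} + 20\right)^{2} = \left(- 3 \left(5 - 7\right) + 20\right)^{2} = \left(\left(-3\right) \left(-2\right) + 20\right)^{2} = \left(6 + 20\right)^{2} = 26^{2} = 676$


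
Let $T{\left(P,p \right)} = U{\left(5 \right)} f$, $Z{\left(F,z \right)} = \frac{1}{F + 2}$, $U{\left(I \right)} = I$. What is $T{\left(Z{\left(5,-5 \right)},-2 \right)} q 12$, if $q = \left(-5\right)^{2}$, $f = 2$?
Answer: $3000$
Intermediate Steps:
$q = 25$
$Z{\left(F,z \right)} = \frac{1}{2 + F}$
$T{\left(P,p \right)} = 10$ ($T{\left(P,p \right)} = 5 \cdot 2 = 10$)
$T{\left(Z{\left(5,-5 \right)},-2 \right)} q 12 = 10 \cdot 25 \cdot 12 = 250 \cdot 12 = 3000$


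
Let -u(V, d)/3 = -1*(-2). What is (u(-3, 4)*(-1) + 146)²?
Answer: 23104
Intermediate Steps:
u(V, d) = -6 (u(V, d) = -(-3)*(-2) = -3*2 = -6)
(u(-3, 4)*(-1) + 146)² = (-6*(-1) + 146)² = (6 + 146)² = 152² = 23104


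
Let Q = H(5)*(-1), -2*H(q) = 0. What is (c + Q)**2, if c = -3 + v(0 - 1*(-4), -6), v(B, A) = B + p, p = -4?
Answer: 9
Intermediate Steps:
H(q) = 0 (H(q) = -1/2*0 = 0)
v(B, A) = -4 + B (v(B, A) = B - 4 = -4 + B)
Q = 0 (Q = 0*(-1) = 0)
c = -3 (c = -3 + (-4 + (0 - 1*(-4))) = -3 + (-4 + (0 + 4)) = -3 + (-4 + 4) = -3 + 0 = -3)
(c + Q)**2 = (-3 + 0)**2 = (-3)**2 = 9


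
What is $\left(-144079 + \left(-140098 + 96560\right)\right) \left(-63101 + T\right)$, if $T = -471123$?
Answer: $100229504208$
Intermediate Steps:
$\left(-144079 + \left(-140098 + 96560\right)\right) \left(-63101 + T\right) = \left(-144079 + \left(-140098 + 96560\right)\right) \left(-63101 - 471123\right) = \left(-144079 - 43538\right) \left(-534224\right) = \left(-187617\right) \left(-534224\right) = 100229504208$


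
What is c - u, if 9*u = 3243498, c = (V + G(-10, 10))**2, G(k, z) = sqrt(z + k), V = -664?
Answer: 241522/3 ≈ 80507.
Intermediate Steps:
G(k, z) = sqrt(k + z)
c = 440896 (c = (-664 + sqrt(-10 + 10))**2 = (-664 + sqrt(0))**2 = (-664 + 0)**2 = (-664)**2 = 440896)
u = 1081166/3 (u = (1/9)*3243498 = 1081166/3 ≈ 3.6039e+5)
c - u = 440896 - 1*1081166/3 = 440896 - 1081166/3 = 241522/3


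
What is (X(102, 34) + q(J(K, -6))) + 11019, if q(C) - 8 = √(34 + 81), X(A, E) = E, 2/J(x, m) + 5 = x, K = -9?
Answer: 11061 + √115 ≈ 11072.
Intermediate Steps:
J(x, m) = 2/(-5 + x)
q(C) = 8 + √115 (q(C) = 8 + √(34 + 81) = 8 + √115)
(X(102, 34) + q(J(K, -6))) + 11019 = (34 + (8 + √115)) + 11019 = (42 + √115) + 11019 = 11061 + √115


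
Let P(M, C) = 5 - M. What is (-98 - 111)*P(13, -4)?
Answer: 1672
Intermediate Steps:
(-98 - 111)*P(13, -4) = (-98 - 111)*(5 - 1*13) = -209*(5 - 13) = -209*(-8) = 1672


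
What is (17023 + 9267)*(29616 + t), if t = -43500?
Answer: -365010360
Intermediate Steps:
(17023 + 9267)*(29616 + t) = (17023 + 9267)*(29616 - 43500) = 26290*(-13884) = -365010360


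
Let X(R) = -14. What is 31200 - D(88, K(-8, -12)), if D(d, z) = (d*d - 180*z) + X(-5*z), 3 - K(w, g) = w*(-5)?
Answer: 16810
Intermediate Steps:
K(w, g) = 3 + 5*w (K(w, g) = 3 - w*(-5) = 3 - (-5)*w = 3 + 5*w)
D(d, z) = -14 + d**2 - 180*z (D(d, z) = (d*d - 180*z) - 14 = (d**2 - 180*z) - 14 = -14 + d**2 - 180*z)
31200 - D(88, K(-8, -12)) = 31200 - (-14 + 88**2 - 180*(3 + 5*(-8))) = 31200 - (-14 + 7744 - 180*(3 - 40)) = 31200 - (-14 + 7744 - 180*(-37)) = 31200 - (-14 + 7744 + 6660) = 31200 - 1*14390 = 31200 - 14390 = 16810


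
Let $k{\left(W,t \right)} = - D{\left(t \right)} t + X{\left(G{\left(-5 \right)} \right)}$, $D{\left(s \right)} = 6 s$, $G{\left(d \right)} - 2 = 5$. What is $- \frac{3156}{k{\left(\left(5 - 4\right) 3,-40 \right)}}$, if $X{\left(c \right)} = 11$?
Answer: $\frac{3156}{9589} \approx 0.32913$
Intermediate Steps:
$G{\left(d \right)} = 7$ ($G{\left(d \right)} = 2 + 5 = 7$)
$k{\left(W,t \right)} = 11 - 6 t^{2}$ ($k{\left(W,t \right)} = - 6 t t + 11 = - 6 t^{2} + 11 = 11 - 6 t^{2}$)
$- \frac{3156}{k{\left(\left(5 - 4\right) 3,-40 \right)}} = - \frac{3156}{11 - 6 \left(-40\right)^{2}} = - \frac{3156}{11 - 9600} = - \frac{3156}{-9589} = \left(-3156\right) \left(- \frac{1}{9589}\right) = \frac{3156}{9589}$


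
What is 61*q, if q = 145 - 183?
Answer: -2318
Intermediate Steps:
q = -38
61*q = 61*(-38) = -2318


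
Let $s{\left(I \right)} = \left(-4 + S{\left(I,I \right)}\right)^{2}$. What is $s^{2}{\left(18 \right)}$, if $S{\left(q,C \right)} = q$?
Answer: $38416$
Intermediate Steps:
$s{\left(I \right)} = \left(-4 + I\right)^{2}$
$s^{2}{\left(18 \right)} = \left(\left(-4 + 18\right)^{2}\right)^{2} = \left(14^{2}\right)^{2} = 196^{2} = 38416$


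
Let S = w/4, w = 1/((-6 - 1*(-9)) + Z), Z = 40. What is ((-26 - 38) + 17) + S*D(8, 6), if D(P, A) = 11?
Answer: -8073/172 ≈ -46.936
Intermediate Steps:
w = 1/43 (w = 1/((-6 - 1*(-9)) + 40) = 1/((-6 + 9) + 40) = 1/(3 + 40) = 1/43 ≈ 0.023256)
S = 1/172 (S = (1/43)/4 = (1/43)*(¼) = 1/172 ≈ 0.0058140)
((-26 - 38) + 17) + S*D(8, 6) = ((-26 - 38) + 17) + (1/172)*11 = (-64 + 17) + 11/172 = -47 + 11/172 = -8073/172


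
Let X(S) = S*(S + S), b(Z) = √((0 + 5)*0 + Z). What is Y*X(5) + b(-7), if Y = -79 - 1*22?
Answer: -5050 + I*√7 ≈ -5050.0 + 2.6458*I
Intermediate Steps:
Y = -101 (Y = -79 - 22 = -101)
b(Z) = √Z (b(Z) = √(5*0 + Z) = √(0 + Z) = √Z)
X(S) = 2*S² (X(S) = S*(2*S) = 2*S²)
Y*X(5) + b(-7) = -202*5² + √(-7) = -202*25 + I*√7 = -101*50 + I*√7 = -5050 + I*√7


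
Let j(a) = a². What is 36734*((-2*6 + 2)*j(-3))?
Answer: -3306060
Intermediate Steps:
36734*((-2*6 + 2)*j(-3)) = 36734*((-2*6 + 2)*(-3)²) = 36734*((-12 + 2)*9) = 36734*(-10*9) = 36734*(-90) = -3306060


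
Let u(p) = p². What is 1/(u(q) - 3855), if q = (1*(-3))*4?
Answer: -1/3711 ≈ -0.00026947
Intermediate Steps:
q = -12 (q = -3*4 = -12)
1/(u(q) - 3855) = 1/((-12)² - 3855) = 1/(144 - 3855) = 1/(-3711) = -1/3711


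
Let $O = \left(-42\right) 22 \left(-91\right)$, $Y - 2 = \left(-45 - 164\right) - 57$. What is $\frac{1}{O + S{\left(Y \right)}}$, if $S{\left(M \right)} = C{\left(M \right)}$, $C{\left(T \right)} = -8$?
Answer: $\frac{1}{84076} \approx 1.1894 \cdot 10^{-5}$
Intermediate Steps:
$Y = -264$ ($Y = 2 - 266 = -264$)
$S{\left(M \right)} = -8$
$O = 84084$ ($O = \left(-924\right) \left(-91\right) = 84084$)
$\frac{1}{O + S{\left(Y \right)}} = \frac{1}{84084 - 8} = \frac{1}{84076}$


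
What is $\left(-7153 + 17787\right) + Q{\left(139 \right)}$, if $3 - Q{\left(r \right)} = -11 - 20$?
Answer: $10668$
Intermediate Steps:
$Q{\left(r \right)} = 34$ ($Q{\left(r \right)} = 3 - \left(-11 - 20\right) = 3 - -31 = 3 + 31 = 34$)
$\left(-7153 + 17787\right) + Q{\left(139 \right)} = \left(-7153 + 17787\right) + 34 = 10634 + 34 = 10668$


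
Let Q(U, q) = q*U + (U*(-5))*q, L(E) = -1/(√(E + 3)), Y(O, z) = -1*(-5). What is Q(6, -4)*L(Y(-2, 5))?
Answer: -24*√2 ≈ -33.941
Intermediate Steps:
Y(O, z) = 5
L(E) = -1/√(3 + E) (L(E) = -1/(√(3 + E)) = -1/√(3 + E))
Q(U, q) = -4*U*q (Q(U, q) = U*q + (-5*U)*q = U*q - 5*U*q = -4*U*q)
Q(6, -4)*L(Y(-2, 5)) = (-4*6*(-4))*(-1/√(3 + 5)) = 96*(-1/√8) = 96*(-√2/4) = -24*√2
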